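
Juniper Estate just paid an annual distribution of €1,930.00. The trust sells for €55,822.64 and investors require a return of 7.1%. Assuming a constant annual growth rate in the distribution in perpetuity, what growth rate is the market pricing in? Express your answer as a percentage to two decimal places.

P = D₀(1+g)/(r−g) ⇒ P(r−g) = D₀(1+g) ⇒ g(P+D₀) = P·r − D₀
g = (P·r − D₀)/(P + D₀) = (€55,822.64×0.071 − €1,930.00) / (€55,822.64 + €1,930.00) = 0.035209

3.52%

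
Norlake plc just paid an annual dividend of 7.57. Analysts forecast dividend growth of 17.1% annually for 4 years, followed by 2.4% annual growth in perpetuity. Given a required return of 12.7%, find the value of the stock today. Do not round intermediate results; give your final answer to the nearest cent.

121.07

D_1 = 8.86447
D_2 = 10.38029
D_3 = 12.15532
D_4 = 14.23389
Terminal value at year 4: TV = D_4×(1+g_2)/(r−g_2) = 14.57550/0.103 = 141.50969
P_0 = D_1/(1+r)^1 + D_2/(1+r)^2 + D_3/(1+r)^3 + D_4/(1+r)^4 + TV/(1+r)^4
    = 7.86555 + 8.17263 + 8.49170 + 8.82323 + 87.71836 = 121.07148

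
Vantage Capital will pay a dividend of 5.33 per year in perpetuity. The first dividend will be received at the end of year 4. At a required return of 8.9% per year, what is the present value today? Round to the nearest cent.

Value at end of year 3: C / r = 5.33 / 0.089 = 59.8876
Discount to today: PV = 59.8876 / (1 + 0.089)^3 = 59.8876 / 1.291468 = 46.37

46.37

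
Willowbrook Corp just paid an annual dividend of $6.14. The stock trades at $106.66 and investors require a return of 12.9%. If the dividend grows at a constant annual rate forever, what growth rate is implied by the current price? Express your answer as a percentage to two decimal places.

P = D₀(1+g)/(r−g) ⇒ P(r−g) = D₀(1+g) ⇒ g(P+D₀) = P·r − D₀
g = (P·r − D₀)/(P + D₀) = ($106.66×0.129 − $6.14) / ($106.66 + $6.14) = 0.067546

6.75%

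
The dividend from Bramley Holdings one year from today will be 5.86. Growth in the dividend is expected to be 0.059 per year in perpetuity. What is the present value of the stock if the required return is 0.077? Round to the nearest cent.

325.56

Growing perpetuity: P = D₁ / (r − g) = 5.8600 / (0.077 − 0.059) = 325.56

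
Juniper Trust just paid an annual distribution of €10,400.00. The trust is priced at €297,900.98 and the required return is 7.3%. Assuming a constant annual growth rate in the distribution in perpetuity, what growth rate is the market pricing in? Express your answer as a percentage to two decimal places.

P = D₀(1+g)/(r−g) ⇒ P(r−g) = D₀(1+g) ⇒ g(P+D₀) = P·r − D₀
g = (P·r − D₀)/(P + D₀) = (€297,900.98×0.073 − €10,400.00) / (€297,900.98 + €10,400.00) = 0.036804

3.68%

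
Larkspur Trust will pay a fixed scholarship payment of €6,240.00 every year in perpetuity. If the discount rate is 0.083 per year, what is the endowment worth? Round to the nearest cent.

€75180.72

Level perpetuity: PV = C / r = €6,240.00 / 0.083 = €75,180.72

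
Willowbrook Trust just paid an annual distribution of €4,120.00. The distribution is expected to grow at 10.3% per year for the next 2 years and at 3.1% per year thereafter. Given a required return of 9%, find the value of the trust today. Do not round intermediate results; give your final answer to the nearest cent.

D_1 = 4544.36000
D_2 = 5012.42908
Terminal value at year 2: TV = D_2×(1+g_2)/(r−g_2) = 5167.81438/0.059 = 87590.07426
P_0 = D_1/(1+r)^1 + D_2/(1+r)^2 + TV/(1+r)^2
    = 4169.13761 + 4218.86127 + 73722.81312 = 82110.81200

€82110.81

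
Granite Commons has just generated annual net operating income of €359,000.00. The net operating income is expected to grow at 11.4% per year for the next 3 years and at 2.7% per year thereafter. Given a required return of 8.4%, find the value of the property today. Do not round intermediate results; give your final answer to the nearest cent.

D_1 = 399926.00000
D_2 = 445517.56400
D_3 = 496306.56630
Terminal value at year 3: TV = D_3×(1+g_2)/(r−g_2) = 509706.84359/0.057 = 8942225.32607
P_0 = D_1/(1+r)^1 + D_2/(1+r)^2 + D_3/(1+r)^3 + TV/(1+r)^3
    = 368935.42435 + 379145.81433 + 389638.77967 + 7020333.80209 = 8158053.82044

€8158053.82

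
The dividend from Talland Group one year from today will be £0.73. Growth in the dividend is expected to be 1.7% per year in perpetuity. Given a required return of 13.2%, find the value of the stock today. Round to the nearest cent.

Growing perpetuity: P = D₁ / (r − g) = £0.7300 / (0.132 − 0.017) = £6.35

£6.35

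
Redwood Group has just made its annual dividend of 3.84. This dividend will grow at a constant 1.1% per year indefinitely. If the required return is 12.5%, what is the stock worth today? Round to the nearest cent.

D₁ = D₀ × (1 + g) = 3.84 × 1.011 = 3.8822
Growing perpetuity: P = D₁ / (r − g) = 3.8822 / (0.125 − 0.011) = 34.05

34.05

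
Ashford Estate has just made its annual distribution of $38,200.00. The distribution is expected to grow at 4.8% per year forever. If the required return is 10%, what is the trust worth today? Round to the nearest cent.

D₁ = D₀ × (1 + g) = $38,200.00 × 1.048 = $40,033.6000
Growing perpetuity: P = D₁ / (r − g) = $40,033.6000 / (0.1 − 0.048) = $769,876.92

$769876.92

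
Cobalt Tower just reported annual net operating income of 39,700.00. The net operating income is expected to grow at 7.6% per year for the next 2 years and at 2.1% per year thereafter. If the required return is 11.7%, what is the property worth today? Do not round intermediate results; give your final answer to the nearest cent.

D_1 = 42717.20000
D_2 = 45963.70720
Terminal value at year 2: TV = D_2×(1+g_2)/(r−g_2) = 46928.94505/0.096 = 488843.17762
P_0 = D_1/(1+r)^1 + D_2/(1+r)^2 + TV/(1+r)^2
    = 38242.79320 + 36839.07384 + 391798.89990 = 466880.76694

466880.77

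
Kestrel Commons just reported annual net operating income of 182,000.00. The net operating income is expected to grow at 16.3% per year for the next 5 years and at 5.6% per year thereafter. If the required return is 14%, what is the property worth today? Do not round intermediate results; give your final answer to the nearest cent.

3494893.29

D_1 = 211666.00000
D_2 = 246167.55800
D_3 = 286292.86995
D_4 = 332958.60776
D_5 = 387230.86082
Terminal value at year 5: TV = D_5×(1+g_2)/(r−g_2) = 408915.78903/0.084 = 4868045.10746
P_0 = D_1/(1+r)^1 + D_2/(1+r)^2 + D_3/(1+r)^3 + D_4/(1+r)^4 + D_5/(1+r)^5 + TV/(1+r)^5
    = 185671.92982 + 189417.94244 + 193239.53251 + 197138.22483 + 201115.57498 + 2528310.08551 = 3494893.29010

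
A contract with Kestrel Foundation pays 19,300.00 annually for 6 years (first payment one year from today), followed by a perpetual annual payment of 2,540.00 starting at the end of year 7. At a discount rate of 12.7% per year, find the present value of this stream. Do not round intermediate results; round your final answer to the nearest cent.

87562.43

PV of 6-year annuity: 19,300.00 × [1 − (1+0.127)^−6] / 0.127 = 77801.60994
Perpetuity value at year 6: 2,540.00 / 0.127 = 20000.00000
PV of perpetuity: 20000.00000 / (1+0.127)^6 = 9760.82439
Total PV = 77801.60994 + 9760.82439 = 87562.43433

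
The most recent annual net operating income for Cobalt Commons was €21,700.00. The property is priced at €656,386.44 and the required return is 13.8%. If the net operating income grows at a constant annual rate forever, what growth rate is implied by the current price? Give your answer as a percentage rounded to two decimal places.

P = D₀(1+g)/(r−g) ⇒ P(r−g) = D₀(1+g) ⇒ g(P+D₀) = P·r − D₀
g = (P·r − D₀)/(P + D₀) = (€656,386.44×0.138 − €21,700.00) / (€656,386.44 + €21,700.00) = 0.101582

10.16%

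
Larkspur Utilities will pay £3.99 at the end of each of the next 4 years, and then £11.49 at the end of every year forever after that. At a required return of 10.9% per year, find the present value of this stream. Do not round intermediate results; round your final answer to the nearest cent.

£82.09

PV of 4-year annuity: £3.99 × [1 − (1+0.109)^−4] / 0.109 = 12.40523
Perpetuity value at year 4: £11.49 / 0.109 = 105.41284
PV of perpetuity: 105.41284 / (1+0.109)^4 = 69.68950
Total PV = 12.40523 + 69.68950 = 82.09473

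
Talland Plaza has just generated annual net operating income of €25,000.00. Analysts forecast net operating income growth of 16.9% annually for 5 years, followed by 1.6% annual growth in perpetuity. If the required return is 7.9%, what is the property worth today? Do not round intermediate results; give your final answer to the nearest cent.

D_1 = 29225.00000
D_2 = 34164.02500
D_3 = 39937.74522
D_4 = 46687.22417
D_5 = 54577.36505
Terminal value at year 5: TV = D_5×(1+g_2)/(r−g_2) = 55450.60289/0.063 = 880168.29989
P_0 = D_1/(1+r)^1 + D_2/(1+r)^2 + D_3/(1+r)^3 + D_4/(1+r)^4 + D_5/(1+r)^5 + TV/(1+r)^5
    = 27085.26413 + 29344.46133 + 31792.09944 + 34443.89642 + 37316.88130 + 601808.75234 = 761791.35495

€761791.35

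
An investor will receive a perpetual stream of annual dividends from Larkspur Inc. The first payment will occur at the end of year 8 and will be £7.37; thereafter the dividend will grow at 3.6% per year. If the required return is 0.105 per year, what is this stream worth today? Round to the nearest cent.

£53.10

Value at end of year 7: C₁ / (r − g) = £7.37 / (0.105 − 0.036) = £106.8116
Discount to today: PV = £106.8116 / (1 + 0.105)^7 = £106.8116 / 2.011574 = £53.10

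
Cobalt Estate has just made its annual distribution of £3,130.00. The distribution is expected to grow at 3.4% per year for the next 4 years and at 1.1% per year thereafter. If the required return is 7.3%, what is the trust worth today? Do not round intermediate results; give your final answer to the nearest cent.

D_1 = 3236.42000
D_2 = 3346.45828
D_3 = 3460.23786
D_4 = 3577.88595
Terminal value at year 4: TV = D_4×(1+g_2)/(r−g_2) = 3617.24269/0.062 = 58342.62410
P_0 = D_1/(1+r)^1 + D_2/(1+r)^2 + D_3/(1+r)^3 + D_4/(1+r)^4 + TV/(1+r)^4
    = 3016.23486 + 2906.60470 + 2800.95923 + 2699.15363 + 44013.61810 = 55436.57052

£55436.57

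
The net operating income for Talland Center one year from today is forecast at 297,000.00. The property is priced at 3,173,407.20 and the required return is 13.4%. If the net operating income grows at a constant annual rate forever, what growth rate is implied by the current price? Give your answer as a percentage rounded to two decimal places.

P = D₁/(r−g) ⇒ g = r − D₁/P = 0.134 − 297,000.00/3,173,407.20 = 0.040410

4.04%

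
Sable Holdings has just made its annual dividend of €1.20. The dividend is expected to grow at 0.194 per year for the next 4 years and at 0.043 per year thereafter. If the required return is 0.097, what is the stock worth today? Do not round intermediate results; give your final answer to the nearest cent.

€38.49

D_1 = 1.43280
D_2 = 1.71076
D_3 = 2.04265
D_4 = 2.43893
Terminal value at year 4: TV = D_4×(1+g_2)/(r−g_2) = 2.54380/0.054 = 47.10740
P_0 = D_1/(1+r)^1 + D_2/(1+r)^2 + D_3/(1+r)^3 + D_4/(1+r)^4 + TV/(1+r)^4
    = 1.30611 + 1.42160 + 1.54730 + 1.68412 + 32.52839 = 38.48751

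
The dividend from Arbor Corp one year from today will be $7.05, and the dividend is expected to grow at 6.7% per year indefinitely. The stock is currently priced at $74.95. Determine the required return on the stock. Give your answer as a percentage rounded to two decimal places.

16.11%

P = D₁/(r − g) ⇒ r = D₁/P + g = $7.0500/$74.95 + 0.067 = 0.094063 + 0.067 = 0.161063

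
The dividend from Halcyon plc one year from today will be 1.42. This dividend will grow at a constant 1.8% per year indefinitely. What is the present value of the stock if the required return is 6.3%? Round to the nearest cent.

Growing perpetuity: P = D₁ / (r − g) = 1.4200 / (0.063 − 0.018) = 31.56

31.56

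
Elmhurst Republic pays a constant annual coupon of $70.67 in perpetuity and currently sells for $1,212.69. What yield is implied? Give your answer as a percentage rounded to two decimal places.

P = C/r ⇒ r = C/P = $70.67/$1,212.69 = 0.058275

5.83%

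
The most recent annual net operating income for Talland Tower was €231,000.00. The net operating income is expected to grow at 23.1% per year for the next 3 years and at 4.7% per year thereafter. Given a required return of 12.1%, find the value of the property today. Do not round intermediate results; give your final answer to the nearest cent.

€5166089.09

D_1 = 284361.00000
D_2 = 350048.39100
D_3 = 430909.56932
Terminal value at year 3: TV = D_3×(1+g_2)/(r−g_2) = 451162.31908/0.074 = 6096788.09566
P_0 = D_1/(1+r)^1 + D_2/(1+r)^2 + D_3/(1+r)^3 + TV/(1+r)^3
    = 253667.26137 + 278558.78568 + 305892.83245 + 4327970.21047 = 5166089.08998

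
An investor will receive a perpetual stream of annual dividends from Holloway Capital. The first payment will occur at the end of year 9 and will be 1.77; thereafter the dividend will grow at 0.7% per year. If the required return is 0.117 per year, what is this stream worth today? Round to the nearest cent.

Value at end of year 8: C₁ / (r − g) = 1.77 / (0.117 − 0.007) = 16.0909
Discount to today: PV = 16.0909 / (1 + 0.117)^8 = 16.0909 / 2.423402 = 6.64

6.64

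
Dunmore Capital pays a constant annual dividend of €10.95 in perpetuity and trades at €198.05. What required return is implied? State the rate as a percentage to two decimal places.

P = C/r ⇒ r = C/P = €10.95/€198.05 = 0.055289

5.53%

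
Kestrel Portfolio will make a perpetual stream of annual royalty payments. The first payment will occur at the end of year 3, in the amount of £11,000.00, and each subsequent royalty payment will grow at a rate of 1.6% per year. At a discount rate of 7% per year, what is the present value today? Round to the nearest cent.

Value at end of year 2: C₁ / (r − g) = £11,000.00 / (0.07 − 0.016) = £203,703.7037
Discount to today: PV = £203,703.7037 / (1 + 0.07)^2 = £203,703.7037 / 1.144900 = £177,922.70

£177922.70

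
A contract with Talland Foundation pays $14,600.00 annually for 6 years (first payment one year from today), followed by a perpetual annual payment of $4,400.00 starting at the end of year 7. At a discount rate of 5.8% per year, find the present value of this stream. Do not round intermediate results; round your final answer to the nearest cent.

PV of 6-year annuity: $14,600.00 × [1 − (1+0.058)^−6] / 0.058 = 72246.28891
Perpetuity value at year 6: $4,400.00 / 0.058 = 75862.06897
PV of perpetuity: 75862.06897 / (1+0.058)^6 = 54089.21477
Total PV = 72246.28891 + 54089.21477 = 126335.50368

$126335.50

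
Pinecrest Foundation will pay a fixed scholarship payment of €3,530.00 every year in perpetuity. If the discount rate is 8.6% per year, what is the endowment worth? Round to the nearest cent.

Level perpetuity: PV = C / r = €3,530.00 / 0.086 = €41,046.51

€41046.51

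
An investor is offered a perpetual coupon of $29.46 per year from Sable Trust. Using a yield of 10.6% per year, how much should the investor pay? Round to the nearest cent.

Level perpetuity: PV = C / r = $29.46 / 0.106 = $277.92

$277.92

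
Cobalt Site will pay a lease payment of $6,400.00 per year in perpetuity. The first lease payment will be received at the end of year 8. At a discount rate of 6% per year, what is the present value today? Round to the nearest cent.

$70939.43

Value at end of year 7: C / r = $6,400.00 / 0.06 = $106,666.6667
Discount to today: PV = $106,666.6667 / (1 + 0.06)^7 = $106,666.6667 / 1.503630 = $70,939.43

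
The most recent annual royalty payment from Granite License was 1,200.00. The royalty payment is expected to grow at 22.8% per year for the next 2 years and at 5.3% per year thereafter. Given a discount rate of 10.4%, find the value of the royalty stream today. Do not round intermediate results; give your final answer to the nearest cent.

33474.25

D_1 = 1473.60000
D_2 = 1809.58080
Terminal value at year 2: TV = D_2×(1+g_2)/(r−g_2) = 1905.48858/0.051 = 37362.52122
P_0 = D_1/(1+r)^1 + D_2/(1+r)^2 + TV/(1+r)^2
    = 1334.78261 + 1484.70384 + 30654.76760 = 33474.25405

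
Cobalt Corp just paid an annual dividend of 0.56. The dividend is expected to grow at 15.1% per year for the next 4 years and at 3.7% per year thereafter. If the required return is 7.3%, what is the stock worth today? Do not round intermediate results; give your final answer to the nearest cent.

24.04

D_1 = 0.64456
D_2 = 0.74189
D_3 = 0.85391
D_4 = 0.98285
Terminal value at year 4: TV = D_4×(1+g_2)/(r−g_2) = 1.01922/0.036 = 28.31168
P_0 = D_1/(1+r)^1 + D_2/(1+r)^2 + D_3/(1+r)^3 + D_4/(1+r)^4 + TV/(1+r)^4
    = 0.60071 + 0.64438 + 0.69122 + 0.74146 + 21.35830 = 24.03607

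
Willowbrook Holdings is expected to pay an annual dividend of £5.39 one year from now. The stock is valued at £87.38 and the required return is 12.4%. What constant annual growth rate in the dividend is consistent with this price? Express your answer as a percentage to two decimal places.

P = D₁/(r−g) ⇒ g = r − D₁/P = 0.124 − £5.39/£87.38 = 0.062315

6.23%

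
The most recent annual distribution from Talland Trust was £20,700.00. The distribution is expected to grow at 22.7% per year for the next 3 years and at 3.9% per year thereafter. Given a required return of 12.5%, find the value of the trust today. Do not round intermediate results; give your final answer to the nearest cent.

D_1 = 25398.90000
D_2 = 31164.45030
D_3 = 38238.78052
Terminal value at year 3: TV = D_3×(1+g_2)/(r−g_2) = 39730.09296/0.086 = 461977.82510
P_0 = D_1/(1+r)^1 + D_2/(1+r)^2 + D_3/(1+r)^3 + TV/(1+r)^3
    = 22576.80000 + 24623.76320 + 26856.31773 + 324461.79211 = 398518.67304

£398518.67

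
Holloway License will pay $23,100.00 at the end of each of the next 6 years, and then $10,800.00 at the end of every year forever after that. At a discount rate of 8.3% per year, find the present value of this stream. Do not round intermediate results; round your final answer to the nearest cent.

PV of 6-year annuity: $23,100.00 × [1 − (1+0.083)^−6] / 0.083 = 105823.56059
Perpetuity value at year 6: $10,800.00 / 0.083 = 130120.48193
PV of perpetuity: 130120.48193 / (1+0.083)^6 = 80644.53152
Total PV = 105823.56059 + 80644.53152 = 186468.09211

$186468.09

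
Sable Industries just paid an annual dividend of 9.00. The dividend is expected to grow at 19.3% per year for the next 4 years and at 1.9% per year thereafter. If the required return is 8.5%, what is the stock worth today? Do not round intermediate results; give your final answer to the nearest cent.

249.00

D_1 = 10.73700
D_2 = 12.80924
D_3 = 15.28142
D_4 = 18.23074
Terminal value at year 4: TV = D_4×(1+g_2)/(r−g_2) = 18.57712/0.066 = 281.47157
P_0 = D_1/(1+r)^1 + D_2/(1+r)^2 + D_3/(1+r)^3 + D_4/(1+r)^4 + TV/(1+r)^4
    = 9.89585 + 10.88088 + 11.96395 + 13.15483 + 203.10265 = 248.99816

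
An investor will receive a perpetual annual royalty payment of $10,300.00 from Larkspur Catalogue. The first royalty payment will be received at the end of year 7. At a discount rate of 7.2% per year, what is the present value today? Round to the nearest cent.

Value at end of year 6: C / r = $10,300.00 / 0.072 = $143,055.5556
Discount to today: PV = $143,055.5556 / (1 + 0.072)^6 = $143,055.5556 / 1.517640 = $94,261.86

$94261.86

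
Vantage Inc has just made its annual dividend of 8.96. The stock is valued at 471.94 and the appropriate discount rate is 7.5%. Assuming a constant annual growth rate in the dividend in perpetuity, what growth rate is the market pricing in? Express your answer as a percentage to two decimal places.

P = D₀(1+g)/(r−g) ⇒ P(r−g) = D₀(1+g) ⇒ g(P+D₀) = P·r − D₀
g = (P·r − D₀)/(P + D₀) = (471.94×0.075 − 8.96) / (471.94 + 8.96) = 0.054971

5.50%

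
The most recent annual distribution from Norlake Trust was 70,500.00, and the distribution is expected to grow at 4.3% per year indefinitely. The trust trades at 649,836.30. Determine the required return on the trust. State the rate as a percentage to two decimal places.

D₁ = 70,500.00 × 1.043 = 73,531.5000
P = D₁/(r − g) ⇒ r = D₁/P + g = 73,531.5000/649,836.30 + 0.043 = 0.113154 + 0.043 = 0.156154

15.62%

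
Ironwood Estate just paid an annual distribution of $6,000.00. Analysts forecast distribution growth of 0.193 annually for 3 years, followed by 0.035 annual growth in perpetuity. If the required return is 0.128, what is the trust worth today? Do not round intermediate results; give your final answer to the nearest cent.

$99150.87

D_1 = 7158.00000
D_2 = 8539.49400
D_3 = 10187.61634
Terminal value at year 3: TV = D_3×(1+g_2)/(r−g_2) = 10544.18291/0.093 = 113378.31090
P_0 = D_1/(1+r)^1 + D_2/(1+r)^2 + D_3/(1+r)^3 + TV/(1+r)^3
    = 6345.74468 + 6711.41259 + 7098.15179 + 78995.56028 = 99150.86935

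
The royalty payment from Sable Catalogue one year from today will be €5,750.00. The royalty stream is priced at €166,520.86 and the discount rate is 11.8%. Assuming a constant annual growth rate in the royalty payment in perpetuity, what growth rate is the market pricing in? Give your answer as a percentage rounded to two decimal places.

P = D₁/(r−g) ⇒ g = r − D₁/P = 0.118 − €5,750.00/€166,520.86 = 0.083470

8.35%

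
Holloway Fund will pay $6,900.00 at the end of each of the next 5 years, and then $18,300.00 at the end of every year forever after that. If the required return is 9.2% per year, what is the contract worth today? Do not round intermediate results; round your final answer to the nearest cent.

PV of 5-year annuity: $6,900.00 × [1 − (1+0.092)^−5] / 0.092 = 26699.89537
Perpetuity value at year 5: $18,300.00 / 0.092 = 198913.04348
PV of perpetuity: 198913.04348 / (1+0.092)^5 = 128100.27750
Total PV = 26699.89537 + 128100.27750 = 154800.17287

$154800.17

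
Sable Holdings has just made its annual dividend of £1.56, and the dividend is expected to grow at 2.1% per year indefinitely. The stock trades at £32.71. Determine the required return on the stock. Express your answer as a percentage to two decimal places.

6.97%

D₁ = £1.56 × 1.021 = £1.5928
P = D₁/(r − g) ⇒ r = D₁/P + g = £1.5928/£32.71 + 0.021 = 0.048693 + 0.021 = 0.069693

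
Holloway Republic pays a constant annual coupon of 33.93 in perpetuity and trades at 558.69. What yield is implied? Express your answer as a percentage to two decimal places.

6.07%

P = C/r ⇒ r = C/P = 33.93/558.69 = 0.060731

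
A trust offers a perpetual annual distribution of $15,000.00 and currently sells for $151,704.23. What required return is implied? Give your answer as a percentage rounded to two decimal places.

9.89%

P = C/r ⇒ r = C/P = $15,000.00/$151,704.23 = 0.098877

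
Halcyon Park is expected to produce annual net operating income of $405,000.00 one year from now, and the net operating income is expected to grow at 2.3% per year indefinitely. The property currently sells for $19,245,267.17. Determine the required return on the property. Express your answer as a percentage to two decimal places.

P = D₁/(r − g) ⇒ r = D₁/P + g = $405,000.0000/$19,245,267.17 + 0.023 = 0.021044 + 0.023 = 0.044044

4.40%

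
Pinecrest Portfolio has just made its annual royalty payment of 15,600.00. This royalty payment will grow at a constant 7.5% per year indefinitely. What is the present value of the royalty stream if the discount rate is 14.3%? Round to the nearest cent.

246617.65

D₁ = D₀ × (1 + g) = 15,600.00 × 1.075 = 16,770.0000
Growing perpetuity: P = D₁ / (r − g) = 16,770.0000 / (0.143 − 0.075) = 246,617.65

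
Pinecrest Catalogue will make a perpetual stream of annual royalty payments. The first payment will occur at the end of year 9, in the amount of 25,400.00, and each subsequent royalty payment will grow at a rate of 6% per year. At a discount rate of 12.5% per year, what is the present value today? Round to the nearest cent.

152300.10

Value at end of year 8: C₁ / (r − g) = 25,400.00 / (0.125 − 0.06) = 390,769.2308
Discount to today: PV = 390,769.2308 / (1 + 0.125)^8 = 390,769.2308 / 2.565785 = 152,300.10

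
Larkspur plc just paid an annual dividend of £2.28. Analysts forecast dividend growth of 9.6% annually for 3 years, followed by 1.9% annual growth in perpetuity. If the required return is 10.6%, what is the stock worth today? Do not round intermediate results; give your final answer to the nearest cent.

D_1 = 2.49888
D_2 = 2.73877
D_3 = 3.00169
Terminal value at year 3: TV = D_3×(1+g_2)/(r−g_2) = 3.05873/0.087 = 35.15778
P_0 = D_1/(1+r)^1 + D_2/(1+r)^2 + D_3/(1+r)^3 + TV/(1+r)^3
    = 2.25939 + 2.23896 + 2.21871 + 25.98699 = 32.70405

£32.70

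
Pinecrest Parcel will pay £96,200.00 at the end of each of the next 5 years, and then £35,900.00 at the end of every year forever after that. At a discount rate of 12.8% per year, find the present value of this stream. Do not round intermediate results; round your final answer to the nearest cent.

PV of 5-year annuity: £96,200.00 × [1 − (1+0.128)^−5] / 0.128 = 340015.34465
Perpetuity value at year 5: £35,900.00 / 0.128 = 280468.75000
PV of perpetuity: 280468.75000 / (1+0.128)^5 = 153581.52679
Total PV = 340015.34465 + 153581.52679 = 493596.87144

£493596.87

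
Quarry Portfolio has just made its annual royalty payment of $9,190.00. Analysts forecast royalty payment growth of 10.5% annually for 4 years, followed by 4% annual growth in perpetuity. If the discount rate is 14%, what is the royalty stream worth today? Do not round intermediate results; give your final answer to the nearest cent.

$118391.97

D_1 = 10154.95000
D_2 = 11221.21975
D_3 = 12399.44782
D_4 = 13701.38985
Terminal value at year 4: TV = D_4×(1+g_2)/(r−g_2) = 14249.44544/0.1 = 142494.45439
P_0 = D_1/(1+r)^1 + D_2/(1+r)^2 + D_3/(1+r)^3 + D_4/(1+r)^4 + TV/(1+r)^4
    = 8907.85088 + 8634.36423 + 8369.27410 + 8112.32270 + 84368.15608 = 118391.96798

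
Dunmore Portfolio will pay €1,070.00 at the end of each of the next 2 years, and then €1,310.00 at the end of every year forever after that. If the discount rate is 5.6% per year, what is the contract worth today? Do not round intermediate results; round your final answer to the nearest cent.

PV of 2-year annuity: €1,070.00 × [1 − (1+0.056)^−2] / 0.056 = 1972.78180
Perpetuity value at year 2: €1,310.00 / 0.056 = 23392.85714
PV of perpetuity: 23392.85714 / (1+0.056)^2 = 20977.58223
Total PV = 1972.78180 + 20977.58223 = 22950.36403

€22950.36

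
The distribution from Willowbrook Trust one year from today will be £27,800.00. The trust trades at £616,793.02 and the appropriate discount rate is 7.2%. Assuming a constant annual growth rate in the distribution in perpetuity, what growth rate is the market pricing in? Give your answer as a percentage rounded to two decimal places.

2.69%

P = D₁/(r−g) ⇒ g = r − D₁/P = 0.072 − £27,800.00/£616,793.02 = 0.026928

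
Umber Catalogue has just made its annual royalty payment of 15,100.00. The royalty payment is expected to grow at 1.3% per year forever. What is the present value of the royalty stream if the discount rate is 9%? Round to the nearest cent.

198653.25

D₁ = D₀ × (1 + g) = 15,100.00 × 1.013 = 15,296.3000
Growing perpetuity: P = D₁ / (r − g) = 15,296.3000 / (0.09 − 0.013) = 198,653.25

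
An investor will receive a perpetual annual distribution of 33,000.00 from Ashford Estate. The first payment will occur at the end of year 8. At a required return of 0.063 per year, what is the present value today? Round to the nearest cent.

Value at end of year 7: C / r = 33,000.00 / 0.063 = 523,809.5238
Discount to today: PV = 523,809.5238 / (1 + 0.063)^7 = 523,809.5238 / 1.533673 = 341,539.19

341539.19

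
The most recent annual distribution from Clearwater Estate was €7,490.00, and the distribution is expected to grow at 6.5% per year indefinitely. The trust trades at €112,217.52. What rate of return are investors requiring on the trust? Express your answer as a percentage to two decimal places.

13.61%

D₁ = €7,490.00 × 1.065 = €7,976.8500
P = D₁/(r − g) ⇒ r = D₁/P + g = €7,976.8500/€112,217.52 + 0.065 = 0.071084 + 0.065 = 0.136084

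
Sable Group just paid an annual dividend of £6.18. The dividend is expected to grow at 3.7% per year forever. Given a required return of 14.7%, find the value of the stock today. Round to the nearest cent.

D₁ = D₀ × (1 + g) = £6.18 × 1.037 = £6.4087
Growing perpetuity: P = D₁ / (r − g) = £6.4087 / (0.147 − 0.037) = £58.26

£58.26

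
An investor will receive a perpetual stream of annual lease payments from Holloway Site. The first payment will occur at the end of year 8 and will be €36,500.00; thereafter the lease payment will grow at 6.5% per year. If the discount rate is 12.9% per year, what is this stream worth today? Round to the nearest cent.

Value at end of year 7: C₁ / (r − g) = €36,500.00 / (0.129 − 0.065) = €570,312.5000
Discount to today: PV = €570,312.5000 / (1 + 0.129)^7 = €570,312.5000 / 2.338070 = €243,924.43

€243924.43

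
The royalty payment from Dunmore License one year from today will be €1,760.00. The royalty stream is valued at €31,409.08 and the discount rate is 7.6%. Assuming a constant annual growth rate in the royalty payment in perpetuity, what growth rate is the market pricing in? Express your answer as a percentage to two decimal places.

P = D₁/(r−g) ⇒ g = r − D₁/P = 0.076 − €1,760.00/€31,409.08 = 0.019965

2.00%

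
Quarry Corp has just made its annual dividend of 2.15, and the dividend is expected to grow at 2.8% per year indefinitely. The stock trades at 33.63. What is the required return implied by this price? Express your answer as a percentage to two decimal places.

9.37%

D₁ = 2.15 × 1.028 = 2.2102
P = D₁/(r − g) ⇒ r = D₁/P + g = 2.2102/33.63 + 0.028 = 0.065721 + 0.028 = 0.093721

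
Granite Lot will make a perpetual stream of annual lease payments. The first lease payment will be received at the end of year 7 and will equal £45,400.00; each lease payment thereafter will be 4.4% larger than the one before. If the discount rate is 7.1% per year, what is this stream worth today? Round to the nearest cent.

£1114179.76

Value at end of year 6: C₁ / (r − g) = £45,400.00 / (0.071 − 0.044) = £1,681,481.4815
Discount to today: PV = £1,681,481.4815 / (1 + 0.071)^6 = £1,681,481.4815 / 1.509165 = £1,114,179.76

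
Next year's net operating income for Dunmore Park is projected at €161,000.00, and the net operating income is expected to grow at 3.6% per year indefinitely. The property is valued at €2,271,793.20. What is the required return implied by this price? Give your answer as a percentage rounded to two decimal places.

P = D₁/(r − g) ⇒ r = D₁/P + g = €161,000.0000/€2,271,793.20 + 0.036 = 0.070869 + 0.036 = 0.106869

10.69%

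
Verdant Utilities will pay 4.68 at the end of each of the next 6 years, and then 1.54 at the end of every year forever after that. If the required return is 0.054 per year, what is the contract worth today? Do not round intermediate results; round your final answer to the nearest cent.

PV of 6-year annuity: 4.68 × [1 − (1+0.054)^−6] / 0.054 = 23.45337
Perpetuity value at year 6: 1.54 / 0.054 = 28.51852
PV of perpetuity: 28.51852 / (1+0.054)^6 = 20.80096
Total PV = 23.45337 + 20.80096 = 44.25433

44.25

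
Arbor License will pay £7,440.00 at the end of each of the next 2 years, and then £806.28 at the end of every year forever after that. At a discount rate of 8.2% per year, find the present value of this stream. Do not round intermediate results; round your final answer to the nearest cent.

£21630.00

PV of 2-year annuity: £7,440.00 × [1 − (1+0.082)^−2] / 0.082 = 13231.19711
Perpetuity value at year 2: £806.28 / 0.082 = 9832.68293
PV of perpetuity: 9832.68293 / (1+0.082)^2 = 8398.80529
Total PV = 13231.19711 + 8398.80529 = 21630.00240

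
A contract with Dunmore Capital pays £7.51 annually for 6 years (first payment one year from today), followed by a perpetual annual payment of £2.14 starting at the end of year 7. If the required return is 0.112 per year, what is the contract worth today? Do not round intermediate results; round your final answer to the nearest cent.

£41.69

PV of 6-year annuity: £7.51 × [1 − (1+0.112)^−6] / 0.112 = 31.58912
Perpetuity value at year 6: £2.14 / 0.112 = 19.10714
PV of perpetuity: 19.10714 / (1+0.112)^6 = 10.10571
Total PV = 31.58912 + 10.10571 = 41.69484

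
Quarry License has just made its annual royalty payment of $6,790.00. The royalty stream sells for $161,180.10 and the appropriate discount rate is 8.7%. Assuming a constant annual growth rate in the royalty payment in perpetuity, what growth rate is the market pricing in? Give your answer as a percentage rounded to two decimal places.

4.31%

P = D₀(1+g)/(r−g) ⇒ P(r−g) = D₀(1+g) ⇒ g(P+D₀) = P·r − D₀
g = (P·r − D₀)/(P + D₀) = ($161,180.10×0.087 − $6,790.00) / ($161,180.10 + $6,790.00) = 0.043059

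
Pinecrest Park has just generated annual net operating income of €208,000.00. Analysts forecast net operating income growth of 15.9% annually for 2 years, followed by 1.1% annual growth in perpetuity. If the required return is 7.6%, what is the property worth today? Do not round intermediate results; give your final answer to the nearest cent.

€4218932.34

D_1 = 241072.00000
D_2 = 279402.44800
Terminal value at year 2: TV = D_2×(1+g_2)/(r−g_2) = 282475.87493/0.065 = 4345782.69120
P_0 = D_1/(1+r)^1 + D_2/(1+r)^2 + TV/(1+r)^2
    = 224044.60967 + 241326.86115 + 3753560.87119 = 4218932.34201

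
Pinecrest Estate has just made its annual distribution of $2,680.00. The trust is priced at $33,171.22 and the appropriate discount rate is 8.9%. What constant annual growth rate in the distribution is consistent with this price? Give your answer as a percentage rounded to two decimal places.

0.76%

P = D₀(1+g)/(r−g) ⇒ P(r−g) = D₀(1+g) ⇒ g(P+D₀) = P·r − D₀
g = (P·r − D₀)/(P + D₀) = ($33,171.22×0.089 − $2,680.00) / ($33,171.22 + $2,680.00) = 0.007594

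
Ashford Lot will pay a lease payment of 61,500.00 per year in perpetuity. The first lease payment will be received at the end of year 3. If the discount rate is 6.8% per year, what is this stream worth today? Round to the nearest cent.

Value at end of year 2: C / r = 61,500.00 / 0.068 = 904,411.7647
Discount to today: PV = 904,411.7647 / (1 + 0.068)^2 = 904,411.7647 / 1.140624 = 792,909.64

792909.64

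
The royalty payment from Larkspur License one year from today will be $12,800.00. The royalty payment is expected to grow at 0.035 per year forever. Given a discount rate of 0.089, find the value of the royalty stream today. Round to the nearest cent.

$237037.04

Growing perpetuity: P = D₁ / (r − g) = $12,800.0000 / (0.089 − 0.035) = $237,037.04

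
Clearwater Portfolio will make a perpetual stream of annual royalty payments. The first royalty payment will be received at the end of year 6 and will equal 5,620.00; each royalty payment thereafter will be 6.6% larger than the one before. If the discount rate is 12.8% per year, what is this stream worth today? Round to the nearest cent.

Value at end of year 5: C₁ / (r − g) = 5,620.00 / (0.128 − 0.066) = 90,645.1613
Discount to today: PV = 90,645.1613 / (1 + 0.128)^5 = 90,645.1613 / 1.826188 = 49,636.27

49636.27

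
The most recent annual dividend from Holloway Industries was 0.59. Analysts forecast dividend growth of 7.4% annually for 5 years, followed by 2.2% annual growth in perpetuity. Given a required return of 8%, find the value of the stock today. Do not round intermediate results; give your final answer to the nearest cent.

13.01

D_1 = 0.63366
D_2 = 0.68055
D_3 = 0.73091
D_4 = 0.78500
D_5 = 0.84309
Terminal value at year 5: TV = D_5×(1+g_2)/(r−g_2) = 0.86164/0.058 = 14.85581
P_0 = D_1/(1+r)^1 + D_2/(1+r)^2 + D_3/(1+r)^3 + D_4/(1+r)^4 + D_5/(1+r)^5 + TV/(1+r)^5
    = 0.58672 + 0.58346 + 0.58022 + 0.57700 + 0.57379 + 10.11061 = 13.01181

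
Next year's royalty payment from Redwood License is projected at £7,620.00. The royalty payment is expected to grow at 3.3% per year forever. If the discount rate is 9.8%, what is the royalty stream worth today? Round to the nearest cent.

Growing perpetuity: P = D₁ / (r − g) = £7,620.0000 / (0.098 − 0.033) = £117,230.77

£117230.77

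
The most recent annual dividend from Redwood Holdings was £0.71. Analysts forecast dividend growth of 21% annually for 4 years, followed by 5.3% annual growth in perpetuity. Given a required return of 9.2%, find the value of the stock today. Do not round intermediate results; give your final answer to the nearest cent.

D_1 = 0.85910
D_2 = 1.03951
D_3 = 1.25781
D_4 = 1.52195
Terminal value at year 4: TV = D_4×(1+g_2)/(r−g_2) = 1.60261/0.039 = 41.09260
P_0 = D_1/(1+r)^1 + D_2/(1+r)^2 + D_3/(1+r)^3 + D_4/(1+r)^4 + TV/(1+r)^4
    = 0.78672 + 0.87173 + 0.96593 + 1.07031 + 28.89835 = 32.59305

£32.59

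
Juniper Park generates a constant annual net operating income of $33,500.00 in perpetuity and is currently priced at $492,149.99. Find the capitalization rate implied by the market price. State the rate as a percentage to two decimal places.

P = C/r ⇒ r = C/P = $33,500.00/$492,149.99 = 0.068069

6.81%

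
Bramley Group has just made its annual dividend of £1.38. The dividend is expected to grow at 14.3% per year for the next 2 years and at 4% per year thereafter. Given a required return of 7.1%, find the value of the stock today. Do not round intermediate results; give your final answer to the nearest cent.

D_1 = 1.57734
D_2 = 1.80290
Terminal value at year 2: TV = D_2×(1+g_2)/(r−g_2) = 1.87502/0.031 = 60.48437
P_0 = D_1/(1+r)^1 + D_2/(1+r)^2 + TV/(1+r)^2
    = 1.47277 + 1.57178 + 52.73079 = 55.77534

£55.78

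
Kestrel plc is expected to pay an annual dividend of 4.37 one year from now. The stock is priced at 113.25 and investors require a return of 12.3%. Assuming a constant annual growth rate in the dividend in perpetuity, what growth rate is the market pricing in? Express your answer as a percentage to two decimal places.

P = D₁/(r−g) ⇒ g = r − D₁/P = 0.123 − 4.37/113.25 = 0.084413

8.44%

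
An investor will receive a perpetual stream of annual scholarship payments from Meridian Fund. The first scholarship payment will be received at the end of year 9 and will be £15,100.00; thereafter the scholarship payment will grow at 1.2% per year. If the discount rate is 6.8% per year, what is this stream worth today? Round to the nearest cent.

Value at end of year 8: C₁ / (r − g) = £15,100.00 / (0.068 − 0.012) = £269,642.8571
Discount to today: PV = £269,642.8571 / (1 + 0.068)^8 = £269,642.8571 / 1.692661 = £159,301.15

£159301.15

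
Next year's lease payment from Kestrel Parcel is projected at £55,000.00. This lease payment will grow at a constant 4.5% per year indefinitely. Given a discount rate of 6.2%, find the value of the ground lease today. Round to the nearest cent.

Growing perpetuity: P = D₁ / (r − g) = £55,000.0000 / (0.062 − 0.045) = £3,235,294.12

£3235294.12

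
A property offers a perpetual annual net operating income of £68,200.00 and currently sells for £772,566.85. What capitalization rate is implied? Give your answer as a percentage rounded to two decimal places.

8.83%

P = C/r ⇒ r = C/P = £68,200.00/£772,566.85 = 0.088277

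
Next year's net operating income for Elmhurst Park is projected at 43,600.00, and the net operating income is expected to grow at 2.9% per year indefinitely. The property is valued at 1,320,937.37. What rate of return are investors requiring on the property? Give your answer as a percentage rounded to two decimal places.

6.20%

P = D₁/(r − g) ⇒ r = D₁/P + g = 43,600.0000/1,320,937.37 + 0.029 = 0.033007 + 0.029 = 0.062007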